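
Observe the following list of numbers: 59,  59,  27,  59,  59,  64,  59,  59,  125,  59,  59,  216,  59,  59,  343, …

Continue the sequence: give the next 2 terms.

59, 59

Positions follow the repeating pattern AAB; grouping by letter gives 2 tracks.
Subsequence A is 59, 59, 59, 59, 59, 59, 59, 59, 59, 59, which is the constant sequence 59.
Subsequence B is 27, 64, 125, 216, 343, which is consecutive cubes n³ from n = 3.
Position 16 → subsequence A, term 11 = 59.
Term 17 comes from subsequence A (its 12th entry): 59.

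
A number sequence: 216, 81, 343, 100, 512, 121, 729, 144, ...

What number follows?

1000

Split by position mod 2 into 2 tracks.
Stream A: 216, 343, 512, 729 — the cubes 6³, 7³, 8³, ….
Stream B: 81, 100, 121, 144 — perfect squares starting at 9².
Position 9 → stream A, term 5 = 1000.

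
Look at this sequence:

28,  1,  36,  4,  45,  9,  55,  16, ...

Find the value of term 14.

49

Taking every 2nd term gives 2 separate tracks.
Track A: 28, 36, 45, 55. The triangular numbers T_7, T_8, ….
Track B: 1, 4, 9, 16. Perfect squares starting at 1².
Position 14 falls in track B as its term 7, giving 49.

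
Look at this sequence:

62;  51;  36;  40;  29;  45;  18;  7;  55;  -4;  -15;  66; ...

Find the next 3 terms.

Positions follow the repeating pattern AAB; grouping by letter gives 2 tracks.
Track A is 62, 51, 40, 29, 18, 7, -4, -15, which is linear: a_n = 73 − 11·n.
Track B is 36, 45, 55, 66, which is triangular numbers n(n+1)/2 for n = 8, 9, ….
The 13th slot belongs to track A; its 9th term is -26.
Term 14 comes from track A (its 10th entry): -37.
Position 15 → track B, term 5 = 78.

-26, -37, 78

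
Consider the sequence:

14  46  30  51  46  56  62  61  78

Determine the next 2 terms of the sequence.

Split by position mod 2 into 2 tracks.
Stream A = 14, 30, 46, 62, 78: arithmetic, step +16.
Stream B = 46, 51, 56, 61: arithmetic, step +5.
Term 10 comes from stream B (its 5th entry): 66.
The 11th slot belongs to stream A; its 6th term is 94.

66, 94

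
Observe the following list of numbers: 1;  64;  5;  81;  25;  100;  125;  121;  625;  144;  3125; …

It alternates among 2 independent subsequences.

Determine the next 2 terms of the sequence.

Taking every 2nd term gives 2 separate tracks.
Stream A = 1, 5, 25, 125, 625, 3125: powers 5^0, 5^1, 5^2, ….
Stream B = 64, 81, 100, 121, 144: perfect squares starting at 8².
Term 12 comes from stream B (its 6th entry): 169.
Position 13 → stream A, term 7 = 15625.

169, 15625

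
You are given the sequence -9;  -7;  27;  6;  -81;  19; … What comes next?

The terms cycle through 2 interleaved subsequences.
Stream A: -9, 27, -81 (geometric with ratio -3).
Stream B: -7, 6, 19 (arithmetic with common difference +13).
Position 7 → stream A, term 4 = 243.

243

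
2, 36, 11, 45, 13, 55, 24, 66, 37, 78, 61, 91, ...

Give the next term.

98

Split by position mod 2 into 2 tracks.
Track A: 2, 11, 13, 24, 37, 61. Fibonacci-style (each term is the sum of the two before it).
Track B: 36, 45, 55, 66, 78, 91. The triangular numbers T_8, T_9, ….
The 13th slot belongs to track A; its 7th term is 98.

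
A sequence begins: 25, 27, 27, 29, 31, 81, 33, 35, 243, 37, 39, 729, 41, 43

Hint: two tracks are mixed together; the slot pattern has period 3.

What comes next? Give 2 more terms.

Positions follow the repeating pattern AAB; grouping by letter gives 2 tracks.
Track A = 25, 27, 29, 31, 33, 35, 37, 39, 41, 43: arithmetic, step +2.
Track B = 27, 81, 243, 729: successive powers of 3.
Position 15 → track B, term 5 = 2187.
Position 16 falls in track A as its term 11, giving 45.

2187, 45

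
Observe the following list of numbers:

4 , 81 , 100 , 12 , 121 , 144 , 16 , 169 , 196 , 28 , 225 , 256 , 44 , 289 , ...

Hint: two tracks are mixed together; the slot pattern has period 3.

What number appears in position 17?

361

Positions follow the repeating pattern ABB; grouping by letter gives 2 tracks.
Stream A: 4, 12, 16, 28, 44 (each term equals the sum of the previous two).
Stream B: 81, 100, 121, 144, 169, 196, 225, 256, 289 (consecutive squares n² from n = 9).
Position 17 falls in stream B as its term 11, giving 361.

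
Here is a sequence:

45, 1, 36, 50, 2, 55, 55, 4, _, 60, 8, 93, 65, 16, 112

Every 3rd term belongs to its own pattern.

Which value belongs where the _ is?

Split by position mod 3 into 3 tracks.
Track A: 45, 50, 55, 60, 65 — arithmetic, step +5.
Track B: 1, 2, 4, 8, 16 — successive powers of 2.
Track C: 36, 55, ?, 93, 112 — arithmetic with common difference +19.
Track C's pattern makes the blank 74.

74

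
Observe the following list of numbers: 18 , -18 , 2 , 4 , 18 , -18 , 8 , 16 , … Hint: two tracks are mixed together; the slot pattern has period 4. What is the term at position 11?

32

The slot pattern repeats as AABB (period 4), so there are 2 interleaved tracks.
Track A: 18, -18, 18, -18 (oscillating between 18 and -18).
Track B: 2, 4, 8, 16 (successive powers of 2).
Position 11 falls in track B as its term 5, giving 32.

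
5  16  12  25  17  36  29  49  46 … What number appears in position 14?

Taking every 2nd term gives 2 separate tracks.
Track A: 5, 12, 17, 29, 46. Fibonacci-style (each term is the sum of the two before it).
Track B: 16, 25, 36, 49. Perfect squares starting at 4².
Position 14 falls in track B as its term 7, giving 100.

100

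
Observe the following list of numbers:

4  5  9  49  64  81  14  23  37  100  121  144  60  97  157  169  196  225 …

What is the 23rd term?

289

The slot pattern repeats as AAABBB (period 6), so there are 2 interleaved tracks.
Stream A: 4, 5, 9, 14, 23, 37, 60, 97, 157. Each term equals the sum of the previous two.
Stream B: 49, 64, 81, 100, 121, 144, 169, 196, 225. Consecutive squares n² from n = 7.
Term 23 comes from stream B (its 11th entry): 289.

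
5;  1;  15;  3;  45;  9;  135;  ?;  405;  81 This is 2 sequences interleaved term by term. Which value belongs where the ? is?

Odd-indexed and even-indexed terms follow separate rules.
Subsequence A: 5, 15, 45, 135, 405 (geometric, ×3 each step).
Subsequence B: 1, 3, 9, ?, 81 (successive powers of 3).
Filling subsequence B at index 4 by its rule yields 27.

27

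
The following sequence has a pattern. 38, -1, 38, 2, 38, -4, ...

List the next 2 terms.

38, 8

Taking every 2nd term gives 2 separate tracks.
Subsequence A is 38, 38, 38, which is always 38.
Subsequence B is -1, 2, -4, which is a geometric progression (common ratio -2).
Term 7 comes from subsequence A (its 4th entry): 38.
The 8th slot belongs to subsequence B; its 4th term is 8.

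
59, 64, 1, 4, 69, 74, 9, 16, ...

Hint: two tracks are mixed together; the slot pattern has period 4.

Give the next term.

79

Positions follow the repeating pattern AABB; grouping by letter gives 2 tracks.
Track A: 59, 64, 69, 74. Linear: a_n = 54 + 5·n.
Track B: 1, 4, 9, 16. Consecutive squares n² from n = 1.
Position 9 falls in track A as its term 5, giving 79.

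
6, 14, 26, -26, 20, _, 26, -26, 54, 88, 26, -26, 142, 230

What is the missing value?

34

Positions follow the repeating pattern AABB; grouping by letter gives 2 tracks.
Subsequence A is 6, 14, 20, ?, 54, 88, 142, 230, which is each term equals the sum of the previous two.
Subsequence B is 26, -26, 26, -26, 26, -26, which is alternating ±26.
The gap is subsequence A's term 4; the rule gives 34.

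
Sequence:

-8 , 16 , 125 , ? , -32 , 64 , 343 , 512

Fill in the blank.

Positions follow the repeating pattern AABB; grouping by letter gives 2 tracks.
Track A = -8, 16, -32, 64: geometric with ratio -2.
Track B = 125, ?, 343, 512: the cubes 5³, 6³, 7³, ….
The gap is track B's term 2; the rule gives 216.

216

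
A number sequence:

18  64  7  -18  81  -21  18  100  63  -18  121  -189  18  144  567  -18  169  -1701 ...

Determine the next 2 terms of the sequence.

The terms cycle through 3 interleaved subsequences.
Subsequence A: 18, -18, 18, -18, 18, -18 — alternating ±18.
Subsequence B: 64, 81, 100, 121, 144, 169 — perfect squares starting at 8².
Subsequence C: 7, -21, 63, -189, 567, -1701 — geometric with ratio -3.
The 19th slot belongs to subsequence A; its 7th term is 18.
Position 20 falls in subsequence B as its term 7, giving 196.

18, 196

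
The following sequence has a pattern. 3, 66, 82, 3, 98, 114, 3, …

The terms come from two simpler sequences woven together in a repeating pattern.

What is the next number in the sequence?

Positions follow the repeating pattern ABB; grouping by letter gives 2 tracks.
Track A: 3, 3, 3 — constant 3.
Track B: 66, 82, 98, 114 — arithmetic, step +16.
Term 8 comes from track B (its 5th entry): 130.

130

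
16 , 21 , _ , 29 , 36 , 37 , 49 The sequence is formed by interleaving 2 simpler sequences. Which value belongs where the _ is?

25

Positions 1, 3, 5, … form one subsequence and positions 2, 4, 6, … form another.
Subsequence A = 16, ?, 36, 49: the squares 4², 5², 6², ….
Subsequence B = 21, 29, 37: arithmetic with common difference +8.
So the missing entry in subsequence A is 25.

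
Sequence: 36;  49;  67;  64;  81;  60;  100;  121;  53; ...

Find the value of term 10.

144

Reading positions in blocks of 3 reveals the pattern AAB — 2 tracks woven together.
Track A: 36, 49, 64, 81, 100, 121 — the squares 6², 7², 8², ….
Track B: 67, 60, 53 — subtracting 7 each time.
The 10th slot belongs to track A; its 7th term is 144.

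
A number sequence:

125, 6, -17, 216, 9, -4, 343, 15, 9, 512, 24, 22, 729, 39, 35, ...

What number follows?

Taking every 3rd term gives 3 separate tracks.
Stream A: 125, 216, 343, 512, 729. Perfect cubes starting at 5³.
Stream B: 6, 9, 15, 24, 39. Fibonacci-style (each term is the sum of the two before it).
Stream C: -17, -4, 9, 22, 35. Linear: a_n = -30 + 13·n.
Position 16 → stream A, term 6 = 1000.

1000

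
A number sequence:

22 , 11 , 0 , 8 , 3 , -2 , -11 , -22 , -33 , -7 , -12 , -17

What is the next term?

The slot pattern repeats as AAABBB (period 6), so there are 2 interleaved tracks.
Track A = 22, 11, 0, -11, -22, -33: linear: a_n = 33 − 11·n.
Track B = 8, 3, -2, -7, -12, -17: arithmetic, step −5.
Position 13 falls in track A as its term 7, giving -44.

-44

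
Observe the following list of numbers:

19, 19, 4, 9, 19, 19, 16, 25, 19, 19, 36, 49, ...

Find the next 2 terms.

19, 19

Positions follow the repeating pattern AABB; grouping by letter gives 2 tracks.
Track A is 19, 19, 19, 19, 19, 19, which is the constant sequence 19.
Track B is 4, 9, 16, 25, 36, 49, which is the squares 2², 3², 4², ….
Term 13 comes from track A (its 7th entry): 19.
Term 14 comes from track A (its 8th entry): 19.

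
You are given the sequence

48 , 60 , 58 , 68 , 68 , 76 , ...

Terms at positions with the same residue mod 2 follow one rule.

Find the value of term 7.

The terms cycle through 2 interleaved subsequences.
Subsequence A: 48, 58, 68 (adding 10 each time).
Subsequence B: 60, 68, 76 (arithmetic with common difference +8).
Position 7 → subsequence A, term 4 = 78.

78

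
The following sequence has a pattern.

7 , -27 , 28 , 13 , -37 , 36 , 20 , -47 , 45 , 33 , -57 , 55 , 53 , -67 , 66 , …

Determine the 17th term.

-77

Taking every 3rd term gives 3 separate tracks.
Stream A: 7, 13, 20, 33, 53. A Fibonacci-like recurrence a_n = a_{n-1} + a_{n-2}.
Stream B: -27, -37, -47, -57, -67. Arithmetic with common difference −10.
Stream C: 28, 36, 45, 55, 66. Triangular numbers starting at T_7.
The 17th slot belongs to stream B; its 6th term is -77.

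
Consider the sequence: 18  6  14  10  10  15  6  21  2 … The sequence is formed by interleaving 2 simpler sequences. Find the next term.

28

Odd-indexed and even-indexed terms follow separate rules.
Stream A = 18, 14, 10, 6, 2: arithmetic with common difference −4.
Stream B = 6, 10, 15, 21: the triangular numbers T_3, T_4, ….
Position 10 → stream B, term 5 = 28.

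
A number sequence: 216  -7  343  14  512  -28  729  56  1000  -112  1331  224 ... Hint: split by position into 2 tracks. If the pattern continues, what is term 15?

Split by position mod 2 into 2 tracks.
Track A = 216, 343, 512, 729, 1000, 1331: consecutive cubes n³ from n = 6.
Track B = -7, 14, -28, 56, -112, 224: a geometric progression (common ratio -2).
The 15th slot belongs to track A; its 8th term is 2197.

2197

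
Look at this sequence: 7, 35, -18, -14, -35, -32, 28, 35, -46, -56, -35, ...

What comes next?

The terms cycle through 3 interleaved subsequences.
Track A = 7, -14, 28, -56: geometric with ratio -2.
Track B = 35, -35, 35, -35: oscillating between 35 and -35.
Track C = -18, -32, -46: subtracting 14 each time.
Term 12 comes from track C (its 4th entry): -60.

-60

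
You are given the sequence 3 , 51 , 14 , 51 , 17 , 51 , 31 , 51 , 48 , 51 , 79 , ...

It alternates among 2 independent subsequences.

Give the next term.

51

The terms cycle through 2 interleaved subsequences.
Subsequence A is 3, 14, 17, 31, 48, 79, which is a Fibonacci-like recurrence a_n = a_{n-1} + a_{n-2}.
Subsequence B is 51, 51, 51, 51, 51, which is constant 51.
Position 12 falls in subsequence B as its term 6, giving 51.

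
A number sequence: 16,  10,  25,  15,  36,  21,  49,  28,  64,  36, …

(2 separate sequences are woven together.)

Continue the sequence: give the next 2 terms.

Taking every 2nd term gives 2 separate tracks.
Track A: 16, 25, 36, 49, 64 — consecutive squares n² from n = 4.
Track B: 10, 15, 21, 28, 36 — triangular numbers starting at T_4.
Position 11 → track A, term 6 = 81.
The 12th slot belongs to track B; its 6th term is 45.

81, 45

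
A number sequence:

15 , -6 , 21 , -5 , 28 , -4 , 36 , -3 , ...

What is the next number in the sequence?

45

The terms cycle through 2 interleaved subsequences.
Subsequence A = 15, 21, 28, 36: triangular numbers n(n+1)/2 for n = 5, 6, ….
Subsequence B = -6, -5, -4, -3: adding 1 each time.
Term 9 comes from subsequence A (its 5th entry): 45.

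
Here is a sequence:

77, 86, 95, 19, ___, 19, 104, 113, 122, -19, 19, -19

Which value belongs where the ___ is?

The slot pattern repeats as AAABBB (period 6), so there are 2 interleaved tracks.
Track A: 77, 86, 95, 104, 113, 122. Arithmetic with common difference +9.
Track B: 19, ?, 19, -19, 19, -19. Alternating ±19.
Track B's pattern makes the blank -19.

-19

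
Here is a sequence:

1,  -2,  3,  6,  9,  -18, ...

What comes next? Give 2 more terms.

27, 54

Split by position mod 2 into 2 tracks.
Track A: 1, 3, 9. Powers of 3.
Track B: -2, 6, -18. Multiplying by -3 each time.
Term 7 comes from track A (its 4th entry): 27.
Position 8 → track B, term 4 = 54.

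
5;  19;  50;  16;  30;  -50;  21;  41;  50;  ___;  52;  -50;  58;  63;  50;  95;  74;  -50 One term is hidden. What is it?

Split by position mod 3 into 3 tracks.
Track A is 5, 16, 21, ?, 58, 95, which is each term equals the sum of the previous two.
Track B is 19, 30, 41, 52, 63, 74, which is arithmetic with common difference +11.
Track C is 50, -50, 50, -50, 50, -50, which is the oscillation 50·(−1)^(n+1).
So the missing entry in track A is 37.

37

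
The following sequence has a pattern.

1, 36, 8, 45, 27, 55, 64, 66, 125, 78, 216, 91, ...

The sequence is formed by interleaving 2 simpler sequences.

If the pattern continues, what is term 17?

729

Positions 1, 3, 5, … form one subsequence and positions 2, 4, 6, … form another.
Track A: 1, 8, 27, 64, 125, 216. Consecutive cubes n³ from n = 1.
Track B: 36, 45, 55, 66, 78, 91. The triangular numbers T_8, T_9, ….
Position 17 → track A, term 9 = 729.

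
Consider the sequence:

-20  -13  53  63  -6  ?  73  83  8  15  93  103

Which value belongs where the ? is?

1

The slot pattern repeats as AABB (period 4), so there are 2 interleaved tracks.
Track A: -20, -13, -6, ?, 8, 15. Arithmetic, step +7.
Track B: 53, 63, 73, 83, 93, 103. Linear: a_n = 43 + 10·n.
Filling track A at index 4 by its rule yields 1.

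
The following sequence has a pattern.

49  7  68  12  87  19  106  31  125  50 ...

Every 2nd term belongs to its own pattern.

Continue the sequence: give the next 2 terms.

Odd-indexed and even-indexed terms follow separate rules.
Stream A = 49, 68, 87, 106, 125: adding 19 each time.
Stream B = 7, 12, 19, 31, 50: a Fibonacci-like recurrence a_n = a_{n-1} + a_{n-2}.
Position 11 → stream A, term 6 = 144.
Term 12 comes from stream B (its 6th entry): 81.

144, 81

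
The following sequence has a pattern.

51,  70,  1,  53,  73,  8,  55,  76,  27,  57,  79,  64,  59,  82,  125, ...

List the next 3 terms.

61, 85, 216

Read the sequence 3 terms at a time; column i is its own pattern.
Stream A: 51, 53, 55, 57, 59. Adding 2 each time.
Stream B: 70, 73, 76, 79, 82. Arithmetic, step +3.
Stream C: 1, 8, 27, 64, 125. Perfect cubes starting at 1³.
Term 16 comes from stream A (its 6th entry): 61.
Term 17 comes from stream B (its 6th entry): 85.
Term 18 comes from stream C (its 6th entry): 216.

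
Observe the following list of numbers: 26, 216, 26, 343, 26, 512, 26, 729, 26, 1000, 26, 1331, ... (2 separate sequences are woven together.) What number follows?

The terms cycle through 2 interleaved subsequences.
Stream A = 26, 26, 26, 26, 26, 26: always 26.
Stream B = 216, 343, 512, 729, 1000, 1331: the cubes 6³, 7³, 8³, ….
The 13th slot belongs to stream A; its 7th term is 26.

26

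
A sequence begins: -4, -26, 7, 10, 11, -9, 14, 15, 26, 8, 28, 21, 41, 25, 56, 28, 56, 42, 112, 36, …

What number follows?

Read the sequence 4 terms at a time; column i is its own pattern.
Track A is -4, 11, 26, 41, 56, which is linear: a_n = -19 + 15·n.
Track B is -26, -9, 8, 25, 42, which is arithmetic, step +17.
Track C is 7, 14, 28, 56, 112, which is geometric, ×2 each step.
Track D is 10, 15, 21, 28, 36, which is the triangular numbers T_4, T_5, ….
Position 21 → track A, term 6 = 71.

71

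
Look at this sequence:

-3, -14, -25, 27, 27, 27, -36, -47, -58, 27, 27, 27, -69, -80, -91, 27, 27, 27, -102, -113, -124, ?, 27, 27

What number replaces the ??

Reading positions in blocks of 6 reveals the pattern AAABBB — 2 tracks woven together.
Track A = -3, -14, -25, -36, -47, -58, -69, -80, -91, -102, -113, -124: arithmetic with common difference −11.
Track B = 27, 27, 27, 27, 27, 27, 27, 27, 27, ?, 27, 27: constant 27.
The gap is track B's term 10; the rule gives 27.

27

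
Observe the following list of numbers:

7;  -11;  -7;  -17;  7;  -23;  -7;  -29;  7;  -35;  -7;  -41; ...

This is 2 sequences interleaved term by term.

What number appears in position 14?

-47

Taking every 2nd term gives 2 separate tracks.
Stream A: 7, -7, 7, -7, 7, -7. Alternating ±7.
Stream B: -11, -17, -23, -29, -35, -41. Linear: a_n = -5 − 6·n.
Position 14 → stream B, term 7 = -47.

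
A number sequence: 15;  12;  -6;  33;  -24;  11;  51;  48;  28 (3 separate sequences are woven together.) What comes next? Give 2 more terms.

Read the sequence 3 terms at a time; column i is its own pattern.
Subsequence A is 15, 33, 51, which is linear: a_n = -3 + 18·n.
Subsequence B is 12, -24, 48, which is multiplying by -2 each time.
Subsequence C is -6, 11, 28, which is linear: a_n = -23 + 17·n.
Position 10 falls in subsequence A as its term 4, giving 69.
Term 11 comes from subsequence B (its 4th entry): -96.

69, -96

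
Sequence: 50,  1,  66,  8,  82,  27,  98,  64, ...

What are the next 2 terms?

114, 125

Positions 1, 3, 5, … form one subsequence and positions 2, 4, 6, … form another.
Track A is 50, 66, 82, 98, which is adding 16 each time.
Track B is 1, 8, 27, 64, which is the cubes 1³, 2³, 3³, ….
Position 9 → track A, term 5 = 114.
The 10th slot belongs to track B; its 5th term is 125.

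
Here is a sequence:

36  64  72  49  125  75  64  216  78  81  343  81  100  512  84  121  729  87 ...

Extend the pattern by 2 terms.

144, 1000

Split by position mod 3: positions 1, 4, 7, … form one track, and each other residue class forms its own.
Stream A: 36, 49, 64, 81, 100, 121. Perfect squares starting at 6².
Stream B: 64, 125, 216, 343, 512, 729. Consecutive cubes n³ from n = 4.
Stream C: 72, 75, 78, 81, 84, 87. Arithmetic, step +3.
Position 19 → stream A, term 7 = 144.
Position 20 falls in stream B as its term 7, giving 1000.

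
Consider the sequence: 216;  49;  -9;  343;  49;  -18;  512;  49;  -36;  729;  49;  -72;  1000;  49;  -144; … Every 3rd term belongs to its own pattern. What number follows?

Taking every 3rd term gives 3 separate tracks.
Subsequence A = 216, 343, 512, 729, 1000: consecutive cubes n³ from n = 6.
Subsequence B = 49, 49, 49, 49, 49: the constant sequence 49.
Subsequence C = -9, -18, -36, -72, -144: geometric, ×2 each step.
The 16th slot belongs to subsequence A; its 6th term is 1331.

1331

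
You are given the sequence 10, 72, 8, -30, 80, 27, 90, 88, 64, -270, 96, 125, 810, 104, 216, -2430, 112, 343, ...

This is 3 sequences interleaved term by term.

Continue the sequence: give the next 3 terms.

7290, 120, 512

The terms cycle through 3 interleaved subsequences.
Track A is 10, -30, 90, -270, 810, -2430, which is geometric with ratio -3.
Track B is 72, 80, 88, 96, 104, 112, which is arithmetic, step +8.
Track C is 8, 27, 64, 125, 216, 343, which is perfect cubes starting at 2³.
Position 19 falls in track A as its term 7, giving 7290.
The 20th slot belongs to track B; its 7th term is 120.
The 21st slot belongs to track C; its 7th term is 512.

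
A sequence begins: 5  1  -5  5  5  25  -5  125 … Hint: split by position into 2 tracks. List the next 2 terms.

Taking every 2nd term gives 2 separate tracks.
Subsequence A: 5, -5, 5, -5 — the oscillation 5·(−1)^(n+1).
Subsequence B: 1, 5, 25, 125 — powers 5^0, 5^1, 5^2, ….
The 9th slot belongs to subsequence A; its 5th term is 5.
Term 10 comes from subsequence B (its 5th entry): 625.

5, 625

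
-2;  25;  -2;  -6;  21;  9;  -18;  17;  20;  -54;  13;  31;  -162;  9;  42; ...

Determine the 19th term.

-1458

Taking every 3rd term gives 3 separate tracks.
Track A: -2, -6, -18, -54, -162 (a geometric progression (common ratio 3)).
Track B: 25, 21, 17, 13, 9 (arithmetic, step −4).
Track C: -2, 9, 20, 31, 42 (linear: a_n = -13 + 11·n).
Position 19 → track A, term 7 = -1458.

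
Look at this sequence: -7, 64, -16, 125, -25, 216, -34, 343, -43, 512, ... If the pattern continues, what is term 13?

-61

Positions 1, 3, 5, … form one subsequence and positions 2, 4, 6, … form another.
Stream A: -7, -16, -25, -34, -43 (arithmetic, step −9).
Stream B: 64, 125, 216, 343, 512 (perfect cubes starting at 4³).
The 13th slot belongs to stream A; its 7th term is -61.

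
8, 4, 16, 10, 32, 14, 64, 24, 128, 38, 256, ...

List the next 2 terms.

62, 512

Taking every 2nd term gives 2 separate tracks.
Track A is 8, 16, 32, 64, 128, 256, which is geometric with ratio 2.
Track B is 4, 10, 14, 24, 38, which is each term equals the sum of the previous two.
Position 12 falls in track B as its term 6, giving 62.
The 13th slot belongs to track A; its 7th term is 512.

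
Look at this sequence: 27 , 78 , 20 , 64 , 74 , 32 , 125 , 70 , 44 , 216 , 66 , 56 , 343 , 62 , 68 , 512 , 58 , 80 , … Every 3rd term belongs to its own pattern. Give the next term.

729

Taking every 3rd term gives 3 separate tracks.
Subsequence A: 27, 64, 125, 216, 343, 512 — perfect cubes starting at 3³.
Subsequence B: 78, 74, 70, 66, 62, 58 — arithmetic, step −4.
Subsequence C: 20, 32, 44, 56, 68, 80 — adding 12 each time.
The 19th slot belongs to subsequence A; its 7th term is 729.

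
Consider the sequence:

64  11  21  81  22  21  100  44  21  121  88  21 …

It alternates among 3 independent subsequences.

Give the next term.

144

The terms cycle through 3 interleaved subsequences.
Subsequence A: 64, 81, 100, 121 — consecutive squares n² from n = 8.
Subsequence B: 11, 22, 44, 88 — geometric, ×2 each step.
Subsequence C: 21, 21, 21, 21 — the constant sequence 21.
The 13th slot belongs to subsequence A; its 5th term is 144.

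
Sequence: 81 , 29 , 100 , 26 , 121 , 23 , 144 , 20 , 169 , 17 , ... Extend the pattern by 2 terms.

Split by position mod 2 into 2 tracks.
Stream A is 81, 100, 121, 144, 169, which is consecutive squares n² from n = 9.
Stream B is 29, 26, 23, 20, 17, which is linear: a_n = 32 − 3·n.
Position 11 → stream A, term 6 = 196.
Position 12 → stream B, term 6 = 14.

196, 14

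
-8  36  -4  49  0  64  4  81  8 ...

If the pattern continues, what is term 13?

Taking every 2nd term gives 2 separate tracks.
Track A: -8, -4, 0, 4, 8 — linear: a_n = -12 + 4·n.
Track B: 36, 49, 64, 81 — consecutive squares n² from n = 6.
Position 13 falls in track A as its term 7, giving 16.

16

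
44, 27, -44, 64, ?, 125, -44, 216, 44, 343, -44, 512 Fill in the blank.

44

The terms cycle through 2 interleaved subsequences.
Track A is 44, -44, ?, -44, 44, -44, which is the oscillation 44·(−1)^(n+1).
Track B is 27, 64, 125, 216, 343, 512, which is the cubes 3³, 4³, 5³, ….
So the missing entry in track A is 44.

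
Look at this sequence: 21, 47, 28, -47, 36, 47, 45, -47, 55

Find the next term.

The terms cycle through 2 interleaved subsequences.
Track A = 21, 28, 36, 45, 55: triangular numbers starting at T_6.
Track B = 47, -47, 47, -47: alternating ±47.
Term 10 comes from track B (its 5th entry): 47.

47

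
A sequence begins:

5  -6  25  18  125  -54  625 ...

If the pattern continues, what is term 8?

Odd-indexed and even-indexed terms follow separate rules.
Stream A: 5, 25, 125, 625 (powers of 5).
Stream B: -6, 18, -54 (a geometric progression (common ratio -3)).
Term 8 comes from stream B (its 4th entry): 162.

162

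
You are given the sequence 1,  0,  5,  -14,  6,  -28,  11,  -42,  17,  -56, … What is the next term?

28

Odd-indexed and even-indexed terms follow separate rules.
Track A = 1, 5, 6, 11, 17: each term equals the sum of the previous two.
Track B = 0, -14, -28, -42, -56: subtracting 14 each time.
The 11th slot belongs to track A; its 6th term is 28.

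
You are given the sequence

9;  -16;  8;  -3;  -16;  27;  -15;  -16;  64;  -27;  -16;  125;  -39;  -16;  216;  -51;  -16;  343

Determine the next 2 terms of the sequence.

-63, -16

Split by position mod 3: positions 1, 4, 7, … form one track, and each other residue class forms its own.
Track A is 9, -3, -15, -27, -39, -51, which is arithmetic, step −12.
Track B is -16, -16, -16, -16, -16, -16, which is always -16.
Track C is 8, 27, 64, 125, 216, 343, which is perfect cubes starting at 2³.
Position 19 falls in track A as its term 7, giving -63.
Position 20 → track B, term 7 = -16.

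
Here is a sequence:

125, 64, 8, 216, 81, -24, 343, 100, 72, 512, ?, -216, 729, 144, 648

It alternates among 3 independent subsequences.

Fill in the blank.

Read the sequence 3 terms at a time; column i is its own pattern.
Track A is 125, 216, 343, 512, 729, which is consecutive cubes n³ from n = 5.
Track B is 64, 81, 100, ?, 144, which is consecutive squares n² from n = 8.
Track C is 8, -24, 72, -216, 648, which is geometric with ratio -3.
So the missing entry in track B is 121.

121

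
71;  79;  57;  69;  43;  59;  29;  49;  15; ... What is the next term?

The terms cycle through 2 interleaved subsequences.
Subsequence A is 71, 57, 43, 29, 15, which is arithmetic, step −14.
Subsequence B is 79, 69, 59, 49, which is subtracting 10 each time.
Position 10 → subsequence B, term 5 = 39.

39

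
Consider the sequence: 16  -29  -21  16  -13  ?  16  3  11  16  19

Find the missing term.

Positions follow the repeating pattern ABB; grouping by letter gives 2 tracks.
Track A: 16, 16, 16, 16. Always 16.
Track B: -29, -21, -13, ?, 3, 11, 19. Adding 8 each time.
Filling track B at index 4 by its rule yields -5.

-5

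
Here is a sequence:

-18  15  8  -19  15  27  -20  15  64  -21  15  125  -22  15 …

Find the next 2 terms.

216, -23

Taking every 3rd term gives 3 separate tracks.
Track A = -18, -19, -20, -21, -22: linear: a_n = -17 − n.
Track B = 15, 15, 15, 15, 15: always 15.
Track C = 8, 27, 64, 125: the cubes 2³, 3³, 4³, ….
Position 15 falls in track C as its term 5, giving 216.
Term 16 comes from track A (its 6th entry): -23.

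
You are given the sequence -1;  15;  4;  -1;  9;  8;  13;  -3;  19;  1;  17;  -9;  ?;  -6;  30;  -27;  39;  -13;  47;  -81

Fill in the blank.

29

The terms cycle through 4 interleaved subsequences.
Track A: -1, 9, 19, ?, 39 — adding 10 each time.
Track B: 15, 8, 1, -6, -13 — arithmetic with common difference −7.
Track C: 4, 13, 17, 30, 47 — each term equals the sum of the previous two.
Track D: -1, -3, -9, -27, -81 — geometric with ratio 3.
Track A's pattern makes the blank 29.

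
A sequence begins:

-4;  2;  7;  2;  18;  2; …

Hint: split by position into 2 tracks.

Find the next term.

29

Positions 1, 3, 5, … form one subsequence and positions 2, 4, 6, … form another.
Stream A is -4, 7, 18, which is adding 11 each time.
Stream B is 2, 2, 2, which is the constant sequence 2.
The 7th slot belongs to stream A; its 4th term is 29.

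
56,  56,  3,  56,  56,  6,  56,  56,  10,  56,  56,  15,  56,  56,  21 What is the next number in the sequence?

The slot pattern repeats as AAB (period 3), so there are 2 interleaved tracks.
Track A = 56, 56, 56, 56, 56, 56, 56, 56, 56, 56: constant 56.
Track B = 3, 6, 10, 15, 21: triangular numbers starting at T_2.
Position 16 → track A, term 11 = 56.

56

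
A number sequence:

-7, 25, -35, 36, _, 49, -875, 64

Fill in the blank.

-175

The terms cycle through 2 interleaved subsequences.
Subsequence A is -7, -35, ?, -875, which is a geometric progression (common ratio 5).
Subsequence B is 25, 36, 49, 64, which is consecutive squares n² from n = 5.
So the missing entry in subsequence A is -175.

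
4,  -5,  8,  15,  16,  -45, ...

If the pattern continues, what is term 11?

Split by position mod 2 into 2 tracks.
Track A = 4, 8, 16: powers 2^2, 2^3, 2^4, ….
Track B = -5, 15, -45: geometric, ×-3 each step.
Position 11 → track A, term 6 = 128.

128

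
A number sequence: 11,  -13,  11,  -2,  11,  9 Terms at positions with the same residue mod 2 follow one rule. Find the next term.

Split by position mod 2 into 2 tracks.
Track A: 11, 11, 11. Always 11.
Track B: -13, -2, 9. Adding 11 each time.
Position 7 falls in track A as its term 4, giving 11.

11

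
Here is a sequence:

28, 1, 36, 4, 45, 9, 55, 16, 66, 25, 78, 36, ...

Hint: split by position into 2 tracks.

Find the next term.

91

The terms cycle through 2 interleaved subsequences.
Track A: 28, 36, 45, 55, 66, 78. Triangular numbers starting at T_7.
Track B: 1, 4, 9, 16, 25, 36. The squares 1², 2², 3², ….
The 13th slot belongs to track A; its 7th term is 91.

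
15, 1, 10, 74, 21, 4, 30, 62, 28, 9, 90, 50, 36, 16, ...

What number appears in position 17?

45

The terms cycle through 4 interleaved subsequences.
Subsequence A: 15, 21, 28, 36 — the triangular numbers T_5, T_6, ….
Subsequence B: 1, 4, 9, 16 — the squares 1², 2², 3², ….
Subsequence C: 10, 30, 90 — geometric, ×3 each step.
Subsequence D: 74, 62, 50 — subtracting 12 each time.
Position 17 → subsequence A, term 5 = 45.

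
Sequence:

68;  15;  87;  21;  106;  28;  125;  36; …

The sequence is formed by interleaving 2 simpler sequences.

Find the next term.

Split by position mod 2 into 2 tracks.
Subsequence A: 68, 87, 106, 125. Arithmetic, step +19.
Subsequence B: 15, 21, 28, 36. Triangular numbers n(n+1)/2 for n = 5, 6, ….
Term 9 comes from subsequence A (its 5th entry): 144.

144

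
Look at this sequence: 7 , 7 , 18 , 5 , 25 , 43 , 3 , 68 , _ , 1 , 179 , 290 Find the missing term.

Reading positions in blocks of 3 reveals the pattern ABB — 2 tracks woven together.
Track A: 7, 5, 3, 1. Subtracting 2 each time.
Track B: 7, 18, 25, 43, 68, ?, 179, 290. Each term equals the sum of the previous two.
Track B's pattern makes the blank 111.

111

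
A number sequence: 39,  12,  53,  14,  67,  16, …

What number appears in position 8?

Split by position mod 2 into 2 tracks.
Stream A: 39, 53, 67 — adding 14 each time.
Stream B: 12, 14, 16 — arithmetic, step +2.
Position 8 falls in stream B as its term 4, giving 18.

18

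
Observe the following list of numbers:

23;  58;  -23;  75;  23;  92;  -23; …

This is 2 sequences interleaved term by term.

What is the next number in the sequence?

Split by position mod 2 into 2 tracks.
Track A: 23, -23, 23, -23 — oscillating between 23 and -23.
Track B: 58, 75, 92 — linear: a_n = 41 + 17·n.
Term 8 comes from track B (its 4th entry): 109.

109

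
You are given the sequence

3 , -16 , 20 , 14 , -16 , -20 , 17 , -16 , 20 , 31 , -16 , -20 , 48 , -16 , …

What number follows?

Taking every 3rd term gives 3 separate tracks.
Subsequence A: 3, 14, 17, 31, 48. A Fibonacci-like recurrence a_n = a_{n-1} + a_{n-2}.
Subsequence B: -16, -16, -16, -16, -16. Always -16.
Subsequence C: 20, -20, 20, -20. Alternating ±20.
Term 15 comes from subsequence C (its 5th entry): 20.

20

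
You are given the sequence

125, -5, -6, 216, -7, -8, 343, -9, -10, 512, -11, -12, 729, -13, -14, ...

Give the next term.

The slot pattern repeats as ABB (period 3), so there are 2 interleaved tracks.
Track A: 125, 216, 343, 512, 729 (perfect cubes starting at 5³).
Track B: -5, -6, -7, -8, -9, -10, -11, -12, -13, -14 (linear: a_n = -4 − n).
Term 16 comes from track A (its 6th entry): 1000.

1000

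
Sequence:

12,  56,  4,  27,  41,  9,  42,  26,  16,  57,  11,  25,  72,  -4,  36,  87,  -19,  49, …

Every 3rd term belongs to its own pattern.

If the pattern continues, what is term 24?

The terms cycle through 3 interleaved subsequences.
Track A is 12, 27, 42, 57, 72, 87, which is adding 15 each time.
Track B is 56, 41, 26, 11, -4, -19, which is arithmetic with common difference −15.
Track C is 4, 9, 16, 25, 36, 49, which is consecutive squares n² from n = 2.
Position 24 falls in track C as its term 8, giving 81.

81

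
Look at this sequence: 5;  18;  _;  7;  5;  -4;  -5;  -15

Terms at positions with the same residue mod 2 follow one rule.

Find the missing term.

-5

The terms cycle through 2 interleaved subsequences.
Subsequence A: 5, ?, 5, -5 (alternating ±5).
Subsequence B: 18, 7, -4, -15 (subtracting 11 each time).
The gap is subsequence A's term 2; the rule gives -5.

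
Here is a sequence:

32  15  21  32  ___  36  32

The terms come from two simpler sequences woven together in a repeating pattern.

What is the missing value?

The slot pattern repeats as ABB (period 3), so there are 2 interleaved tracks.
Track A = 32, 32, 32: constant 32.
Track B = 15, 21, ?, 36: triangular numbers n(n+1)/2 for n = 5, 6, ….
Filling track B at index 3 by its rule yields 28.

28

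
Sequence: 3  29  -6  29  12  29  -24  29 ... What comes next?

48

Split by position mod 2 into 2 tracks.
Track A: 3, -6, 12, -24. Geometric with ratio -2.
Track B: 29, 29, 29, 29. Constant 29.
The 9th slot belongs to track A; its 5th term is 48.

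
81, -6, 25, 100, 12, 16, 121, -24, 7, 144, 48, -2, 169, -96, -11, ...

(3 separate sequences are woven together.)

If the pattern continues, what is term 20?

-384

The terms cycle through 3 interleaved subsequences.
Stream A: 81, 100, 121, 144, 169. Perfect squares starting at 9².
Stream B: -6, 12, -24, 48, -96. Multiplying by -2 each time.
Stream C: 25, 16, 7, -2, -11. Subtracting 9 each time.
The 20th slot belongs to stream B; its 7th term is -384.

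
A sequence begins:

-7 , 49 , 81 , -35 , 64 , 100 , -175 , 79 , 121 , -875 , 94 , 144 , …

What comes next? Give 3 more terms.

Taking every 3rd term gives 3 separate tracks.
Track A: -7, -35, -175, -875 — geometric with ratio 5.
Track B: 49, 64, 79, 94 — arithmetic with common difference +15.
Track C: 81, 100, 121, 144 — the squares 9², 10², 11², ….
Position 13 → track A, term 5 = -4375.
The 14th slot belongs to track B; its 5th term is 109.
Term 15 comes from track C (its 5th entry): 169.

-4375, 109, 169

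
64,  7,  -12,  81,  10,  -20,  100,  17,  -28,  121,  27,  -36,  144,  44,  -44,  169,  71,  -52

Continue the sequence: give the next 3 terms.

Taking every 3rd term gives 3 separate tracks.
Subsequence A is 64, 81, 100, 121, 144, 169, which is perfect squares starting at 8².
Subsequence B is 7, 10, 17, 27, 44, 71, which is a Fibonacci-like recurrence a_n = a_{n-1} + a_{n-2}.
Subsequence C is -12, -20, -28, -36, -44, -52, which is arithmetic with common difference −8.
Term 19 comes from subsequence A (its 7th entry): 196.
The 20th slot belongs to subsequence B; its 7th term is 115.
Position 21 → subsequence C, term 7 = -60.

196, 115, -60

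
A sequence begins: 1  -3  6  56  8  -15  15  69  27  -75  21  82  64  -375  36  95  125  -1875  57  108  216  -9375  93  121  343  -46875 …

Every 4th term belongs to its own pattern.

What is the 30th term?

The terms cycle through 4 interleaved subsequences.
Track A = 1, 8, 27, 64, 125, 216, 343: the cubes 1³, 2³, 3³, ….
Track B = -3, -15, -75, -375, -1875, -9375, -46875: geometric, ×5 each step.
Track C = 6, 15, 21, 36, 57, 93: a Fibonacci-like recurrence a_n = a_{n-1} + a_{n-2}.
Track D = 56, 69, 82, 95, 108, 121: arithmetic with common difference +13.
Position 30 → track B, term 8 = -234375.

-234375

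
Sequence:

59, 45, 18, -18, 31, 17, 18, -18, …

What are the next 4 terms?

3, -11, 18, -18

Positions follow the repeating pattern AABB; grouping by letter gives 2 tracks.
Track A: 59, 45, 31, 17. Arithmetic, step −14.
Track B: 18, -18, 18, -18. Oscillating between 18 and -18.
Position 9 → track A, term 5 = 3.
Position 10 falls in track A as its term 6, giving -11.
Term 11 comes from track B (its 5th entry): 18.
Position 12 → track B, term 6 = -18.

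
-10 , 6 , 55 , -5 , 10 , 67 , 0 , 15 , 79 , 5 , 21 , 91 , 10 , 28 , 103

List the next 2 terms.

Read the sequence 3 terms at a time; column i is its own pattern.
Track A: -10, -5, 0, 5, 10. Arithmetic, step +5.
Track B: 6, 10, 15, 21, 28. Triangular numbers n(n+1)/2 for n = 3, 4, ….
Track C: 55, 67, 79, 91, 103. Adding 12 each time.
Term 16 comes from track A (its 6th entry): 15.
The 17th slot belongs to track B; its 6th term is 36.

15, 36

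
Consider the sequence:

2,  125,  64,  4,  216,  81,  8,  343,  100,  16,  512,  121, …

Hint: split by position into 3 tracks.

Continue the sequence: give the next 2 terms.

The terms cycle through 3 interleaved subsequences.
Track A = 2, 4, 8, 16: successive powers of 2.
Track B = 125, 216, 343, 512: perfect cubes starting at 5³.
Track C = 64, 81, 100, 121: consecutive squares n² from n = 8.
Term 13 comes from track A (its 5th entry): 32.
Position 14 falls in track B as its term 5, giving 729.

32, 729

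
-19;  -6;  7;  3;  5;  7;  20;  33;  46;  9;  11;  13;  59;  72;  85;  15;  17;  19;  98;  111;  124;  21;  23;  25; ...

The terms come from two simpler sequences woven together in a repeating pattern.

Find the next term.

Reading positions in blocks of 6 reveals the pattern AAABBB — 2 tracks woven together.
Track A is -19, -6, 7, 20, 33, 46, 59, 72, 85, 98, 111, 124, which is adding 13 each time.
Track B is 3, 5, 7, 9, 11, 13, 15, 17, 19, 21, 23, 25, which is adding 2 each time.
Position 25 → track A, term 13 = 137.

137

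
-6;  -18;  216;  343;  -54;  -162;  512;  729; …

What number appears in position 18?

Reading positions in blocks of 4 reveals the pattern AABB — 2 tracks woven together.
Track A: -6, -18, -54, -162. Geometric with ratio 3.
Track B: 216, 343, 512, 729. Perfect cubes starting at 6³.
Position 18 falls in track A as its term 10, giving -118098.

-118098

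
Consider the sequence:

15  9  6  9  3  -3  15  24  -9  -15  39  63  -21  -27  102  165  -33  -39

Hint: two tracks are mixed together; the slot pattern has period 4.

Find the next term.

267

Positions follow the repeating pattern AABB; grouping by letter gives 2 tracks.
Stream A: 15, 9, 3, -3, -9, -15, -21, -27, -33, -39. Linear: a_n = 21 − 6·n.
Stream B: 6, 9, 15, 24, 39, 63, 102, 165. A Fibonacci-like recurrence a_n = a_{n-1} + a_{n-2}.
Position 19 → stream B, term 9 = 267.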